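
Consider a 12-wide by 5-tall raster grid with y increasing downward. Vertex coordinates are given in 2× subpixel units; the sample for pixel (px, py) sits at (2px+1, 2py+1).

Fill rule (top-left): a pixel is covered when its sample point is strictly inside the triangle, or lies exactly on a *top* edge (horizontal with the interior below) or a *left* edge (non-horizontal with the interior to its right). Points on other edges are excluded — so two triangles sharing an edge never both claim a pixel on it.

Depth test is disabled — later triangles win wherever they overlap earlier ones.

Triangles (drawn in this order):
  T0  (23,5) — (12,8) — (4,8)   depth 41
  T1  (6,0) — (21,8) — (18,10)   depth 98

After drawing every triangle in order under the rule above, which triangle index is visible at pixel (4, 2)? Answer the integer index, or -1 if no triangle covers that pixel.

T0:
  2·area = 24
  edge (23, 5)→(12, 8): d=(-11,3) right/bottom  bias=-1
  edge (12, 8)→(4, 8): d=(-8,0) right/bottom  bias=-1
  edge (4, 8)→(23, 5): d=(19,-3) top-left  bias=+0
    (11,2)@(23, 5): e=[0,24,0] → .  [on edge]
    (5,3)@(11, 7): e=[14,8,2] → X
    (6,3)@(13, 7): e=[8,8,8] → X
    (7,3)@(15, 7): e=[2,8,14] → X
    (8,3)@(17, 7): e=[-4,8,20] → .
    (5,4)@(11, 9): e=[-8,-8,40] → .
    (6,4)@(13, 9): e=[-14,-8,46] → .
    (7,4)@(15, 9): e=[-20,-8,52] → .
  covered (3 px):
    . . . . . . . . . . . .
    . . . . . . . . . . . .
    . . . . . . . . . . . .
    . . . . . X X X . . . .
    . . . . . . . . . . . .
T1:
  2·area = 54
  edge (6, 0)→(21, 8): d=(15,8) right/bottom  bias=-1
  edge (21, 8)→(18, 10): d=(-3,2) right/bottom  bias=-1
  edge (18, 10)→(6, 0): d=(-12,-10) top-left  bias=+0
    (5,1)@(11, 3): e=[5,35,14] → X
    (6,1)@(13, 3): e=[-11,31,34] → .
    (5,2)@(11, 5): e=[35,29,-10] → .
    (6,2)@(13, 5): e=[19,25,10] → X
    (7,2)@(15, 5): e=[3,21,30] → X
    (8,2)@(17, 5): e=[-13,17,50] → .
    (6,3)@(13, 7): e=[49,19,-14] → .
    (7,3)@(15, 7): e=[33,15,6] → X
    (8,3)@(17, 7): e=[17,11,26] → X
    (9,3)@(19, 7): e=[1,7,46] → X
    (10,3)@(21, 7): e=[-15,3,66] → .
    (7,4)@(15, 9): e=[63,9,-18] → .
  covered (8 px):
    . . . . . . . . . . . .
    . . . . . X . . . . . .
    . . . . . . X X . . . .
    . . . . . . . X X X . .
    . . . . . . . . X X . .

Z-buffer (winner per pixel, '.' = empty):
  . . . . . . . . . . . .
  . . . . . 1 . . . . . .
  . . . . . . 1 1 . . . .
  . . . . . 0 0 1 1 1 . .
  . . . . . . . . 1 1 . .

Result: -1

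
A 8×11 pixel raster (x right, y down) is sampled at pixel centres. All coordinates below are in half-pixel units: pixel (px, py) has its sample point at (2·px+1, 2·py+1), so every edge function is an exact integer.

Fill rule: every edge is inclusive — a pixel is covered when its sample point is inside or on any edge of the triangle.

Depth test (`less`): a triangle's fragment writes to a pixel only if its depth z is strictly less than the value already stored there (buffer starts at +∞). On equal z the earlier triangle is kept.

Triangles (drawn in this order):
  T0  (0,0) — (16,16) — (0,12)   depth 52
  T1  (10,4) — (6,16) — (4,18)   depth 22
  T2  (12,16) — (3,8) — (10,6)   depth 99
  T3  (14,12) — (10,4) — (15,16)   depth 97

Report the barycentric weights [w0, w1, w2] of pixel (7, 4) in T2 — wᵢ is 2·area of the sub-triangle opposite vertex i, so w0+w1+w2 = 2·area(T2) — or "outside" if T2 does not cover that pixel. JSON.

T0:
  2·area = 192
  edge (0, 0)→(16, 16): d=(16,16) inclusive
  edge (16, 16)→(0, 12): d=(-16,-4) inclusive
  edge (0, 12)→(0, 0): d=(0,-12) inclusive
    (0,0)@(1, 1): e=[0,180,12] → X  [on edge]
    (1,0)@(3, 1): e=[-32,188,36] → .
    (0,1)@(1, 3): e=[32,148,12] → X
    (1,1)@(3, 3): e=[0,156,36] → X  [on edge]
    (2,1)@(5, 3): e=[-32,164,60] → .
    (0,2)@(1, 5): e=[64,116,12] → X
    (2,2)@(5, 5): e=[0,132,60] → X  [on edge]
    (3,2)@(7, 5): e=[-32,140,84] → .
    (0,3)@(1, 7): e=[96,84,12] → X
    (3,3)@(7, 7): e=[0,108,84] → X  [on edge]
    (4,3)@(9, 7): e=[-32,116,108] → .
    (0,4)@(1, 9): e=[128,52,12] → X
    (4,4)@(9, 9): e=[0,84,108] → X  [on edge]
    (5,5)@(11, 11): e=[0,60,132] → X  [on edge]
    (6,6)@(13, 13): e=[0,36,156] → X  [on edge]
    (7,7)@(15, 15): e=[0,12,180] → X  [on edge]
  covered (28 px):
    X . . . . . . .
    X X . . . . . .
    X X X . . . . .
    X X X X . . . .
    X X X X X . . .
    X X X X X X . .
    . . X X X X X .
    . . . . . . X X
    . . . . . . . .
    . . . . . . . .
    . . . . . . . .
T1:
  2·area = 16
  edge (10, 4)→(6, 16): d=(-4,12) inclusive
  edge (6, 16)→(4, 18): d=(-2,2) inclusive
  edge (4, 18)→(10, 4): d=(6,-14) inclusive
    (5,0)@(11, 1): e=[0,20,-4] → .  [on edge]
    (4,3)@(9, 7): e=[0,12,4] → X  [on edge]
    (5,3)@(11, 7): e=[-24,8,32] → .
    (7,3)@(15, 7): e=[-72,0,88] → .  [on edge]
    (4,4)@(9, 9): e=[-8,8,16] → .
    (6,4)@(13, 9): e=[-56,0,72] → .  [on edge]
    (3,5)@(7, 11): e=[8,8,0] → X  [on edge]
    (4,5)@(9, 11): e=[-16,4,28] → .
    (5,5)@(11, 11): e=[-40,0,56] → .  [on edge]
    (3,6)@(7, 13): e=[0,4,12] → X  [on edge]
    (4,6)@(9, 13): e=[-24,0,40] → .  [on edge]
    (3,7)@(7, 15): e=[-8,0,24] → .  [on edge]
    (2,8)@(5, 17): e=[8,0,8] → X  [on edge]
    (1,9)@(3, 19): e=[24,0,-8] → .  [on edge]
    (2,9)@(5, 19): e=[0,-4,20] → .  [on edge]
    (0,10)@(1, 21): e=[40,0,-24] → .  [on edge]
  covered (4 px):
    . . . . . . . .
    . . . . . . . .
    . . . . . . . .
    . . . . X . . .
    . . . . . . . .
    . . . X . . . .
    . . . X . . . .
    . . . . . . . .
    . . X . . . . .
    . . . . . . . .
    . . . . . . . .
T2:
  2·area = 74
  edge (12, 16)→(3, 8): d=(-9,-8) inclusive
  edge (3, 8)→(10, 6): d=(7,-2) inclusive
  edge (10, 6)→(12, 16): d=(2,10) inclusive
    (4,0)@(9, 1): e=[111,-37,0] → .  [on edge]
    (3,3)@(7, 7): e=[41,1,32] → X
    (4,3)@(9, 7): e=[57,5,12] → X
    (5,3)@(11, 7): e=[73,9,-8] → .
    (2,4)@(5, 9): e=[7,11,56] → X
    (5,4)@(11, 9): e=[55,23,-4] → .
    (2,5)@(5, 11): e=[-11,25,60] → .
    (3,5)@(7, 11): e=[5,29,40] → X
    (5,5)@(11, 11): e=[37,37,0] → X  [on edge]
    (6,5)@(13, 11): e=[53,41,-20] → .
    (3,6)@(7, 13): e=[-13,43,44] → .
    (4,6)@(9, 13): e=[3,47,24] → X
    (6,10)@(13, 21): e=[-37,111,0] → .  [on edge]
  covered (11 px):
    . . . . . . . .
    . . . . . . . .
    . . . . . . . .
    . . . X X . . .
    . . X X X . . .
    . . . X X X . .
    . . . . X X . .
    . . . . . X . .
    . . . . . . . .
    . . . . . . . .
    . . . . . . . .
T3:
  2·area = 8  (B↔C swapped to make it positive)
  edge (14, 12)→(15, 16): d=(1,4) inclusive
  edge (15, 16)→(10, 4): d=(-5,-12) inclusive
  edge (10, 4)→(14, 12): d=(4,8) inclusive
    (6,5)@(13, 11): e=[3,1,4] → X
    (7,5)@(15, 11): e=[-5,25,-12] → .
    (6,6)@(13, 13): e=[5,-9,12] → .
  covered (1 px):
    . . . . . . . .
    . . . . . . . .
    . . . . . . . .
    . . . . . . . .
    . . . . . . . .
    . . . . . . X .
    . . . . . . . .
    . . . . . . . .
    . . . . . . . .
    . . . . . . . .
    . . . . . . . .

Answer: "outside"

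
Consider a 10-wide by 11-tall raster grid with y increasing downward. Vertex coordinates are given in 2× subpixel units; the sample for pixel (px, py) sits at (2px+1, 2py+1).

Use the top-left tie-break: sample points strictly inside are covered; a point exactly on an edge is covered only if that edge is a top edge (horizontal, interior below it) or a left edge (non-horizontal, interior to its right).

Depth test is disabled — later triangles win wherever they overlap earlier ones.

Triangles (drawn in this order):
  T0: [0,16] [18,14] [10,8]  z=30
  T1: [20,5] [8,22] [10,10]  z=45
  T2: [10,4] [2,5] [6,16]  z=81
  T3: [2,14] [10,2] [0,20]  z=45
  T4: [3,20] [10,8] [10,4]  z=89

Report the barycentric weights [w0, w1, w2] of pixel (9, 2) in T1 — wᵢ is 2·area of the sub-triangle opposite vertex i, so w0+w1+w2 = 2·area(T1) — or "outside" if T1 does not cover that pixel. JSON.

T0:
  2·area = 124  (B↔C swapped to make it positive)
  edge (0, 16)→(10, 8): d=(10,-8) top-left  bias=+0
  edge (10, 8)→(18, 14): d=(8,6) right/bottom  bias=-1
  edge (18, 14)→(0, 16): d=(-18,2) right/bottom  bias=-1
    (4,4)@(9, 9): e=[2,14,108] → X
    (5,4)@(11, 9): e=[18,2,104] → X
    (6,4)@(13, 9): e=[34,-10,100] → .
    (3,5)@(7, 11): e=[6,42,76] → X
    (6,5)@(13, 11): e=[54,6,64] → X
    (7,5)@(15, 11): e=[70,-6,60] → .
    (2,6)@(5, 13): e=[10,70,44] → X
    (7,6)@(15, 13): e=[90,10,24] → X
    (8,6)@(17, 13): e=[106,-2,20] → .
    (1,7)@(3, 15): e=[14,98,12] → X
    (4,7)@(9, 15): e=[62,62,0] → .  [on edge]
    (5,7)@(11, 15): e=[78,50,-4] → .
  covered (15 px):
    . . . . . . . . . .
    . . . . . . . . . .
    . . . . . . . . . .
    . . . . . . . . . .
    . . . . X X . . . .
    . . . X X X X . . .
    . . X X X X X X . .
    . X X X . . . . . .
    . . . . . . . . . .
    . . . . . . . . . .
    . . . . . . . . . .
T1:
  2·area = 110
  edge (20, 5)→(8, 22): d=(-12,17) right/bottom  bias=-1
  edge (8, 22)→(10, 10): d=(2,-12) top-left  bias=+0
  edge (10, 10)→(20, 5): d=(10,-5) top-left  bias=+0
    (8,3)@(17, 7): e=[27,78,5] → X
    (9,3)@(19, 7): e=[-7,102,15] → .
    (6,4)@(13, 9): e=[71,34,5] → X
    (7,4)@(15, 9): e=[37,58,15] → X
    (9,4)@(19, 9): e=[-31,106,35] → .
    (5,5)@(11, 11): e=[81,14,15] → X
    (8,5)@(17, 11): e=[-21,86,45] → .
    (5,6)@(11, 13): e=[57,18,35] → X
    (7,6)@(15, 13): e=[-11,66,55] → .
    (5,7)@(11, 15): e=[33,22,55] → X
    (6,7)@(13, 15): e=[-1,46,65] → .
    (4,8)@(9, 17): e=[43,2,65] → X
  covered (13 px):
    . . . . . . . . . .
    . . . . . . . . . .
    . . . . . . . . . .
    . . . . . . . . X .
    . . . . . . X X X .
    . . . . . X X X . .
    . . . . . X X . . .
    . . . . . X . . . .
    . . . . X X . . . .
    . . . . X . . . . .
    . . . . . . . . . .
T2:
  2·area = 92  (B↔C swapped to make it positive)
  edge (10, 4)→(6, 16): d=(-4,12) right/bottom  bias=-1
  edge (6, 16)→(2, 5): d=(-4,-11) top-left  bias=+0
  edge (2, 5)→(10, 4): d=(8,-1) top-left  bias=+0
    (5,0)@(11, 1): e=[0,115,-23] → .  [on edge]
    (1,2)@(3, 5): e=[80,11,1] → X
    (2,2)@(5, 5): e=[56,33,3] → X
    (3,2)@(7, 5): e=[32,55,5] → X
    (4,2)@(9, 5): e=[8,77,7] → X
    (5,2)@(11, 5): e=[-16,99,9] → .
    (1,3)@(3, 7): e=[72,3,17] → X
    (4,3)@(9, 7): e=[0,69,23] → .  [on edge]
    (1,4)@(3, 9): e=[64,-5,33] → .
    (2,4)@(5, 9): e=[40,17,35] → X
    (4,4)@(9, 9): e=[-8,61,39] → .
    (2,5)@(5, 11): e=[32,9,51] → X
    (3,6)@(7, 13): e=[0,23,69] → .  [on edge]
    (2,9)@(5, 19): e=[0,-23,115] → .  [on edge]
  covered (12 px):
    . . . . . . . . . .
    . . . . . . . . . .
    . X X X X . . . . .
    . X X X . . . . . .
    . . X X . . . . . .
    . . X X . . . . . .
    . . X . . . . . . .
    . . . . . . . . . .
    . . . . . . . . . .
    . . . . . . . . . .
    . . . . . . . . . .
T3:
  2·area = 24
  edge (2, 14)→(10, 2): d=(8,-12) top-left  bias=+0
  edge (10, 2)→(0, 20): d=(-10,18) right/bottom  bias=-1
  edge (0, 20)→(2, 14): d=(2,-6) top-left  bias=+0
    (2,2)@(5, 5): e=[-36,60,0] → .  [on edge]
    (3,3)@(7, 7): e=[4,4,16] → X
    (4,3)@(9, 7): e=[28,-32,28] → .
    (3,4)@(7, 9): e=[20,-16,20] → .
    (1,5)@(3, 11): e=[-12,36,0] → .  [on edge]
    (2,5)@(5, 11): e=[12,0,12] → .  [on edge]
    (1,6)@(3, 13): e=[4,16,4] → X
    (2,6)@(5, 13): e=[28,-20,16] → .
    (1,7)@(3, 15): e=[20,-4,8] → .
    (0,8)@(1, 17): e=[12,12,0] → X  [on edge]
    (1,8)@(3, 17): e=[36,-24,12] → .
    (0,9)@(1, 19): e=[28,-8,4] → .
  covered (3 px):
    . . . . . . . . . .
    . . . . . . . . . .
    . . . . . . . . . .
    . . . X . . . . . .
    . . . . . . . . . .
    . . . . . . . . . .
    . X . . . . . . . .
    . . . . . . . . . .
    X . . . . . . . . .
    . . . . . . . . . .
    . . . . . . . . . .
T4:
  2·area = 28  (B↔C swapped to make it positive)
  edge (3, 20)→(10, 4): d=(7,-16) top-left  bias=+0
  edge (10, 4)→(10, 8): d=(0,4) right/bottom  bias=-1
  edge (10, 8)→(3, 20): d=(-7,12) right/bottom  bias=-1
    (4,3)@(9, 7): e=[5,4,19] → X
    (5,3)@(11, 7): e=[37,-4,-5] → .
    (4,4)@(9, 9): e=[19,4,5] → X
    (5,4)@(11, 9): e=[51,-4,-19] → .
    (3,5)@(7, 11): e=[1,12,15] → X
    (4,5)@(9, 11): e=[33,4,-9] → .
    (3,6)@(7, 13): e=[15,12,1] → X
    (4,6)@(9, 13): e=[47,4,-23] → .
    (3,7)@(7, 15): e=[29,12,-13] → .
  covered (4 px):
    . . . . . . . . . .
    . . . . . . . . . .
    . . . . . . . . . .
    . . . . X . . . . .
    . . . . X . . . . .
    . . . X . . . . . .
    . . . X . . . . . .
    . . . . . . . . . .
    . . . . . . . . . .
    . . . . . . . . . .
    . . . . . . . . . .

Final: "outside"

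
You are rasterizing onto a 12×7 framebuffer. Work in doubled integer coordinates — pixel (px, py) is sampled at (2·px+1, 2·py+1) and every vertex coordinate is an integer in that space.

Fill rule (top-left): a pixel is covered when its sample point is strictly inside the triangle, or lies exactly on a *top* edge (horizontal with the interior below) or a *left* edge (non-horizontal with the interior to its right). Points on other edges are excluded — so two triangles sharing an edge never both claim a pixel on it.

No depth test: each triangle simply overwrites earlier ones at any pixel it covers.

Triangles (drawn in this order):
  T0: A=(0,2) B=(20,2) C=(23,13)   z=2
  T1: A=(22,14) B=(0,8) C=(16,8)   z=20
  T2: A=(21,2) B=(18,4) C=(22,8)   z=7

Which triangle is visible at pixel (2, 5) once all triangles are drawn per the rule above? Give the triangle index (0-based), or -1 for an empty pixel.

T0:
  2·area = 220
  edge (0, 2)→(20, 2): d=(20,0) top-left  bias=+0
  edge (20, 2)→(23, 13): d=(3,11) right/bottom  bias=-1
  edge (23, 13)→(0, 2): d=(-23,-11) top-left  bias=+0
    (1,1)@(3, 3): e=[20,190,10] → █
    (2,1)@(5, 3): e=[20,168,32] → █
    (3,1)@(7, 3): e=[20,146,54] → █
    (4,1)@(9, 3): e=[20,124,76] → █
    (5,1)@(11, 3): e=[20,102,98] → █
    (6,1)@(13, 3): e=[20,80,120] → █
    (7,1)@(15, 3): e=[20,58,142] → █
    (8,1)@(17, 3): e=[20,36,164] → █
    (9,1)@(19, 3): e=[20,14,186] → █
    (10,1)@(21, 3): e=[20,-8,208] → ·
    (1,2)@(3, 5): e=[60,196,-36] → ·
    (2,2)@(5, 5): e=[60,174,-14] → ·
    (11,6)@(23, 13): e=[220,0,0] → ·  [on edge]
  covered (28 px):
    · · · · · · · · · · · ·
    · █ █ █ █ █ █ █ █ █ · ·
    · · · █ █ █ █ █ █ █ · ·
    · · · · · █ █ █ █ █ █ ·
    · · · · · · · █ █ █ █ ·
    · · · · · · · · · █ █ ·
    · · · · · · · · · · · ·
T1:
  2·area = 96
  edge (22, 14)→(0, 8): d=(-22,-6) top-left  bias=+0
  edge (0, 8)→(16, 8): d=(16,0) top-left  bias=+0
  edge (16, 8)→(22, 14): d=(6,6) right/bottom  bias=-1
    (4,0)@(9, 1): e=[208,-112,0] → ·  [on edge]
    (5,1)@(11, 3): e=[176,-80,0] → ·  [on edge]
    (6,2)@(13, 5): e=[144,-48,0] → ·  [on edge]
    (7,3)@(15, 7): e=[112,-16,0] → ·  [on edge]
    (2,4)@(5, 9): e=[8,16,72] → █
    (3,4)@(7, 9): e=[20,16,60] → █
    (4,4)@(9, 9): e=[32,16,48] → █
    (5,4)@(11, 9): e=[44,16,36] → █
    (6,4)@(13, 9): e=[56,16,24] → █
    (7,4)@(15, 9): e=[68,16,12] → █
    (8,4)@(17, 9): e=[80,16,0] → ·  [on edge]
    (2,5)@(5, 11): e=[-36,48,84] → ·
    (5,5)@(11, 11): e=[0,48,48] → █  [on edge]
    (9,5)@(19, 11): e=[48,48,0] → ·  [on edge]
    (10,6)@(21, 13): e=[16,80,0] → ·  [on edge]
  covered (11 px):
    · · · · · · · · · · · ·
    · · · · · · · · · · · ·
    · · · · · · · · · · · ·
    · · · · · · · · · · · ·
    · · █ █ █ █ █ █ · · · ·
    · · · · · █ █ █ █ · · ·
    · · · · · · · · · █ · ·
T2:
  2·area = 20  (B↔C swapped to make it positive)
  edge (21, 2)→(22, 8): d=(1,6) right/bottom  bias=-1
  edge (22, 8)→(18, 4): d=(-4,-4) top-left  bias=+0
  edge (18, 4)→(21, 2): d=(3,-2) top-left  bias=+0
    (7,0)@(15, 1): e=[35,0,-15] → ·  [on edge]
    (8,1)@(17, 3): e=[25,0,-5] → ·  [on edge]
    (10,1)@(21, 3): e=[1,16,3] → █
    (11,1)@(23, 3): e=[-11,24,7] → ·
    (9,2)@(19, 5): e=[15,0,5] → █  [on edge]
    (11,2)@(23, 5): e=[-9,16,13] → ·
    (9,3)@(19, 7): e=[17,-8,11] → ·
    (10,3)@(21, 7): e=[5,0,15] → █  [on edge]
    (11,3)@(23, 7): e=[-7,8,19] → ·
    (10,4)@(21, 9): e=[7,-8,21] → ·
    (11,4)@(23, 9): e=[-5,0,25] → ·  [on edge]
  covered (4 px):
    · · · · · · · · · · · ·
    · · · · · · · · · · █ ·
    · · · · · · · · · █ █ ·
    · · · · · · · · · · █ ·
    · · · · · · · · · · · ·
    · · · · · · · · · · · ·
    · · · · · · · · · · · ·

Z-buffer (winner per pixel, '.' = empty):
  . . . . . . . . . . . .
  . 0 0 0 0 0 0 0 0 0 2 .
  . . . 0 0 0 0 0 0 2 2 .
  . . . . . 0 0 0 0 0 2 .
  . . 1 1 1 1 1 1 0 0 0 .
  . . . . . 1 1 1 1 0 0 .
  . . . . . . . . . 1 . .

Answer: -1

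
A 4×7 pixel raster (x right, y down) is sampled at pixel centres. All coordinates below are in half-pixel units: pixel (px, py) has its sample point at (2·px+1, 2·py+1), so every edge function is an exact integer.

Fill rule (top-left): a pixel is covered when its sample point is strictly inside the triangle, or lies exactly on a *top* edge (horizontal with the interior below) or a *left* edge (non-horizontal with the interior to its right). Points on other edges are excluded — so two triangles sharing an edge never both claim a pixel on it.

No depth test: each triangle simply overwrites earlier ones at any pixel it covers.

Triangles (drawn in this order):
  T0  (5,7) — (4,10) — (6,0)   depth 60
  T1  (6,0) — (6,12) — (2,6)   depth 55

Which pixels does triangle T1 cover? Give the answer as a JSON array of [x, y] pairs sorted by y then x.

T0:
  2·area = 4
  edge (5, 7)→(4, 10): d=(-1,3) right/bottom  bias=-1
  edge (4, 10)→(6, 0): d=(2,-10) top-left  bias=+0
  edge (6, 0)→(5, 7): d=(-1,7) right/bottom  bias=-1
    (3,0)@(7, 1): e=[0,12,-8] → ·  [on edge]
    (2,2)@(5, 5): e=[2,0,2] → █  [on edge]
    (3,2)@(7, 5): e=[-4,20,-12] → ·
    (2,3)@(5, 7): e=[0,4,0] → ·  [on edge]
    (1,6)@(3, 13): e=[0,-4,8] → ·  [on edge]
  covered (1 px):
    · · · ·
    · · · ·
    · · █ ·
    · · · ·
    · · · ·
    · · · ·
    · · · ·
T1:
  2·area = 48
  edge (6, 0)→(6, 12): d=(0,12) right/bottom  bias=-1
  edge (6, 12)→(2, 6): d=(-4,-6) top-left  bias=+0
  edge (2, 6)→(6, 0): d=(4,-6) top-left  bias=+0
    (2,1)@(5, 3): e=[12,30,6] → █
    (3,1)@(7, 3): e=[-12,42,18] → ·
    (1,2)@(3, 5): e=[36,10,2] → █
    (3,2)@(7, 5): e=[-12,34,26] → ·
    (1,3)@(3, 7): e=[36,2,10] → █
    (3,3)@(7, 7): e=[-12,26,34] → ·
    (1,4)@(3, 9): e=[36,-6,18] → ·
    (2,4)@(5, 9): e=[12,6,30] → █
    (3,4)@(7, 9): e=[-12,18,42] → ·
    (2,5)@(5, 11): e=[12,-2,38] → ·
  covered (6 px):
    · · · ·
    · · █ ·
    · █ █ ·
    · █ █ ·
    · · █ ·
    · · · ·
    · · · ·

Final: [[2,1],[1,2],[2,2],[1,3],[2,3],[2,4]]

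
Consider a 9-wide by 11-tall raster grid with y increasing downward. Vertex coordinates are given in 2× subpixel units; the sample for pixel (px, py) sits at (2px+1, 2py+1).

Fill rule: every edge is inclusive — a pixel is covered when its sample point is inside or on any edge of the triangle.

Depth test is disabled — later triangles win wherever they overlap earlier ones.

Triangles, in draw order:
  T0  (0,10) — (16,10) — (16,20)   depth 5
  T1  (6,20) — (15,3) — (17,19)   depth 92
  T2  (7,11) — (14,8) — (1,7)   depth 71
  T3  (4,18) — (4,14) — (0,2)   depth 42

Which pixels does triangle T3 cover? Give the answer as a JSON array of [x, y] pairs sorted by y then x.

T0:
  2·area = 160
  edge (0, 10)→(16, 10): d=(16,0) inclusive
  edge (16, 10)→(16, 20): d=(0,10) inclusive
  edge (16, 20)→(0, 10): d=(-16,-10) inclusive
    (1,5)@(3, 11): e=[16,130,14] → X
    (2,5)@(5, 11): e=[16,110,34] → X
    (3,5)@(7, 11): e=[16,90,54] → X
    (4,5)@(9, 11): e=[16,70,74] → X
    (5,5)@(11, 11): e=[16,50,94] → X
    (6,5)@(13, 11): e=[16,30,114] → X
    (7,5)@(15, 11): e=[16,10,134] → X
    (8,5)@(17, 11): e=[16,-10,154] → .
    (1,6)@(3, 13): e=[48,130,-18] → .
    (2,6)@(5, 13): e=[48,110,2] → X
    (8,6)@(17, 13): e=[48,-10,122] → .
    (2,7)@(5, 15): e=[80,110,-30] → .
  covered (20 px):
    . . . . . . . . .
    . . . . . . . . .
    . . . . . . . . .
    . . . . . . . . .
    . . . . . . . . .
    . X X X X X X X .
    . . X X X X X X .
    . . . . X X X X .
    . . . . . . X X .
    . . . . . . . X .
    . . . . . . . . .
T1:
  2·area = 178
  edge (6, 20)→(15, 3): d=(9,-17) inclusive
  edge (15, 3)→(17, 19): d=(2,16) inclusive
  edge (17, 19)→(6, 20): d=(-11,1) inclusive
    (7,1)@(15, 3): e=[0,0,178] → X  [on edge]
    (8,1)@(17, 3): e=[34,-32,176] → .
    (7,2)@(15, 5): e=[18,4,156] → X
    (8,2)@(17, 5): e=[52,-28,154] → .
    (6,3)@(13, 7): e=[2,40,136] → X
    (8,3)@(17, 7): e=[70,-24,132] → .
    (6,4)@(13, 9): e=[20,44,114] → X
    (8,4)@(17, 9): e=[88,-20,110] → .
    (5,5)@(11, 11): e=[4,80,94] → X
    (8,5)@(17, 11): e=[106,-16,88] → .
    (5,6)@(11, 13): e=[22,84,72] → X
    (8,6)@(17, 13): e=[124,-12,66] → .
    (8,9)@(17, 19): e=[178,0,0] → X  [on edge]
  covered (26 px):
    . . . . . . . . .
    . . . . . . . X .
    . . . . . . . X .
    . . . . . . X X .
    . . . . . . X X .
    . . . . . X X X .
    . . . . . X X X .
    . . . . X X X X .
    . . . . X X X X .
    . . . X X X X X X
    . . . . . . . . .
T2:
  2·area = 46  (B↔C swapped to make it positive)
  edge (7, 11)→(1, 7): d=(-6,-4) inclusive
  edge (1, 7)→(14, 8): d=(13,1) inclusive
  edge (14, 8)→(7, 11): d=(-7,3) inclusive
    (0,3)@(1, 7): e=[0,0,46] → X  [on edge]
    (1,3)@(3, 7): e=[8,-2,40] → .
    (0,4)@(1, 9): e=[-12,26,32] → .
    (2,4)@(5, 9): e=[4,22,20] → X
    (3,4)@(7, 9): e=[12,20,14] → X
    (4,4)@(9, 9): e=[20,18,8] → X
    (5,4)@(11, 9): e=[28,16,2] → X
    (6,4)@(13, 9): e=[36,14,-4] → .
    (2,5)@(5, 11): e=[-8,48,6] → .
    (3,5)@(7, 11): e=[0,46,0] → X  [on edge]
    (4,5)@(9, 11): e=[8,44,-6] → .
    (5,5)@(11, 11): e=[16,42,-12] → .
    (6,7)@(13, 15): e=[0,92,-46] → .  [on edge]
  covered (6 px):
    . . . . . . . . .
    . . . . . . . . .
    . . . . . . . . .
    X . . . . . . . .
    . . X X X X . . .
    . . . X . . . . .
    . . . . . . . . .
    . . . . . . . . .
    . . . . . . . . .
    . . . . . . . . .
    . . . . . . . . .
T3:
  2·area = 16  (B↔C swapped to make it positive)
  edge (4, 18)→(0, 2): d=(-4,-16) inclusive
  edge (0, 2)→(4, 14): d=(4,12) inclusive
  edge (4, 14)→(4, 18): d=(0,4) inclusive
    (0,2)@(1, 5): e=[4,0,12] → X  [on edge]
    (1,2)@(3, 5): e=[36,-24,4] → .
    (0,3)@(1, 7): e=[-4,8,12] → .
    (1,5)@(3, 11): e=[12,0,4] → X  [on edge]
    (2,5)@(5, 11): e=[44,-24,-4] → .
    (1,6)@(3, 13): e=[4,8,4] → X
    (2,6)@(5, 13): e=[36,-16,-4] → .
    (1,7)@(3, 15): e=[-4,16,4] → .
    (2,8)@(5, 17): e=[20,0,-4] → .  [on edge]
  covered (3 px):
    . . . . . . . . .
    . . . . . . . . .
    X . . . . . . . .
    . . . . . . . . .
    . . . . . . . . .
    . X . . . . . . .
    . X . . . . . . .
    . . . . . . . . .
    . . . . . . . . .
    . . . . . . . . .
    . . . . . . . . .

Answer: [[0,2],[1,5],[1,6]]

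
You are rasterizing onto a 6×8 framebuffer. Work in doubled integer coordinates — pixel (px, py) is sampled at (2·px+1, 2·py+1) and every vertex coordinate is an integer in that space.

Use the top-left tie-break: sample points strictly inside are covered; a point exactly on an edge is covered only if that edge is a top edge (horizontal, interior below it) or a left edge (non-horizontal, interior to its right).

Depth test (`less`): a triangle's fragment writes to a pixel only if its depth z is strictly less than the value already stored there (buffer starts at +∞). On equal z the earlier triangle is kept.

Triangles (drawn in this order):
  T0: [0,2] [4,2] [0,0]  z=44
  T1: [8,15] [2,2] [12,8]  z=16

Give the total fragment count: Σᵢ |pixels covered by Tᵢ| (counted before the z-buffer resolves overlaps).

T0:
  2·area = 8  (B↔C swapped to make it positive)
  edge (0, 2)→(0, 0): d=(0,-2) top-left  bias=+0
  edge (0, 0)→(4, 2): d=(4,2) right/bottom  bias=-1
  edge (4, 2)→(0, 2): d=(-4,0) right/bottom  bias=-1
    (0,0)@(1, 1): e=[2,2,4] → █
    (1,0)@(3, 1): e=[6,-2,4] → ·
    (0,1)@(1, 3): e=[2,10,-4] → ·
  covered (1 px):
    █ · · · · ·
    · · · · · ·
    · · · · · ·
    · · · · · ·
    · · · · · ·
    · · · · · ·
    · · · · · ·
    · · · · · ·
T1:
  2·area = 94
  edge (8, 15)→(2, 2): d=(-6,-13) top-left  bias=+0
  edge (2, 2)→(12, 8): d=(10,6) right/bottom  bias=-1
  edge (12, 8)→(8, 15): d=(-4,7) right/bottom  bias=-1
    (1,1)@(3, 3): e=[7,4,83] → █
    (2,1)@(5, 3): e=[33,-8,69] → ·
    (1,2)@(3, 5): e=[-5,24,75] → ·
    (2,2)@(5, 5): e=[21,12,61] → █
    (3,2)@(7, 5): e=[47,0,47] → ·  [on edge]
    (2,3)@(5, 7): e=[9,32,53] → █
    (3,3)@(7, 7): e=[35,20,39] → █
    (4,3)@(9, 7): e=[61,8,25] → █
    (5,3)@(11, 7): e=[87,-4,11] → ·
    (2,4)@(5, 9): e=[-3,52,45] → ·
    (3,4)@(7, 9): e=[23,40,31] → █
    (5,4)@(11, 9): e=[75,16,3] → █
  covered (11 px):
    · · · · · ·
    · █ · · · ·
    · · █ · · ·
    · · █ █ █ ·
    · · · █ █ █
    · · · █ █ ·
    · · · · █ ·
    · · · · · ·

Answer: 12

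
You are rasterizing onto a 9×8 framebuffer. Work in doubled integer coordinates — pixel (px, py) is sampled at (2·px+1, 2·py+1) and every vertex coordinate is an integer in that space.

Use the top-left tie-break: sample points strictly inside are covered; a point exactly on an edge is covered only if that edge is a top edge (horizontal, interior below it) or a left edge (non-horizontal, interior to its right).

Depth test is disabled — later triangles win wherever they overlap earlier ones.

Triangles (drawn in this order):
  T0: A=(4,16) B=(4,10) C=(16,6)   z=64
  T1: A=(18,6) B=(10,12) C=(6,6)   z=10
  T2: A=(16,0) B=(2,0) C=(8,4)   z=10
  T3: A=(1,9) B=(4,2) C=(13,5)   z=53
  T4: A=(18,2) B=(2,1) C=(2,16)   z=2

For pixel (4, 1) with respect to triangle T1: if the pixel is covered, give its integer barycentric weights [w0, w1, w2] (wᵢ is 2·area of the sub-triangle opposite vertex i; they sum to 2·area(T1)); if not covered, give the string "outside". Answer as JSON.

T0:
  2·area = 72
  edge (4, 16)→(4, 10): d=(0,-6) top-left  bias=+0
  edge (4, 10)→(16, 6): d=(12,-4) top-left  bias=+0
  edge (16, 6)→(4, 16): d=(-12,10) right/bottom  bias=-1
    (6,3)@(13, 7): e=[54,0,18] → #  [on edge]
    (7,3)@(15, 7): e=[66,8,-2] → ·
    (3,4)@(7, 9): e=[18,0,54] → #  [on edge]
    (4,4)@(9, 9): e=[30,8,34] → #
    (5,4)@(11, 9): e=[42,16,14] → #
    (6,4)@(13, 9): e=[54,24,-6] → ·
    (0,5)@(1, 11): e=[-18,0,90] → ·  [on edge]
    (2,5)@(5, 11): e=[6,16,50] → #
    (5,5)@(11, 11): e=[42,40,-10] → ·
    (2,6)@(5, 13): e=[6,40,26] → #
    (4,6)@(9, 13): e=[30,56,-14] → ·
    (2,7)@(5, 15): e=[6,64,2] → #
  covered (10 px):
    · · · · · · · · ·
    · · · · · · · · ·
    · · · · · · · · ·
    · · · · · · # · ·
    · · · # # # · · ·
    · · # # # · · · ·
    · · # # · · · · ·
    · · # · · · · · ·
T1:
  2·area = 72
  edge (18, 6)→(10, 12): d=(-8,6) right/bottom  bias=-1
  edge (10, 12)→(6, 6): d=(-4,-6) top-left  bias=+0
  edge (6, 6)→(18, 6): d=(12,0) top-left  bias=+0
    (3,3)@(7, 7): e=[58,2,12] → #
    (4,3)@(9, 7): e=[46,14,12] → #
    (5,3)@(11, 7): e=[34,26,12] → #
    (6,3)@(13, 7): e=[22,38,12] → #
    (7,3)@(15, 7): e=[10,50,12] → #
    (8,3)@(17, 7): e=[-2,62,12] → ·
    (3,4)@(7, 9): e=[42,-6,36] → ·
    (4,4)@(9, 9): e=[30,6,36] → #
    (7,4)@(15, 9): e=[-6,42,36] → ·
    (4,5)@(9, 11): e=[14,-2,60] → ·
    (5,5)@(11, 11): e=[2,10,60] → #
    (6,5)@(13, 11): e=[-10,22,60] → ·
  covered (9 px):
    · · · · · · · · ·
    · · · · · · · · ·
    · · · · · · · · ·
    · · · # # # # # ·
    · · · · # # # · ·
    · · · · · # · · ·
    · · · · · · · · ·
    · · · · · · · · ·
T2:
  2·area = 56  (B↔C swapped to make it positive)
  edge (16, 0)→(8, 4): d=(-8,4) right/bottom  bias=-1
  edge (8, 4)→(2, 0): d=(-6,-4) top-left  bias=+0
  edge (2, 0)→(16, 0): d=(14,0) top-left  bias=+0
    (2,0)@(5, 1): e=[36,6,14] → #
    (3,0)@(7, 1): e=[28,14,14] → #
    (4,0)@(9, 1): e=[20,22,14] → #
    (5,0)@(11, 1): e=[12,30,14] → #
    (6,0)@(13, 1): e=[4,38,14] → #
    (7,0)@(15, 1): e=[-4,46,14] → ·
    (2,1)@(5, 3): e=[20,-6,42] → ·
    (3,1)@(7, 3): e=[12,2,42] → #
    (5,1)@(11, 3): e=[-4,18,42] → ·
    (6,1)@(13, 3): e=[-12,26,42] → ·
    (3,2)@(7, 5): e=[-4,-10,70] → ·
    (4,2)@(9, 5): e=[-12,-2,70] → ·
  covered (7 px):
    · · # # # # # · ·
    · · · # # · · · ·
    · · · · · · · · ·
    · · · · · · · · ·
    · · · · · · · · ·
    · · · · · · · · ·
    · · · · · · · · ·
    · · · · · · · · ·
T3:
  2·area = 72
  edge (1, 9)→(4, 2): d=(3,-7) top-left  bias=+0
  edge (4, 2)→(13, 5): d=(9,3) right/bottom  bias=-1
  edge (13, 5)→(1, 9): d=(-12,4) right/bottom  bias=-1
    (0,0)@(1, 1): e=[-24,0,96] → ·  [on edge]
    (2,1)@(5, 3): e=[10,6,56] → #
    (3,1)@(7, 3): e=[24,0,48] → ·  [on edge]
    (1,2)@(3, 5): e=[2,30,40] → #
    (3,2)@(7, 5): e=[30,18,24] → #
    (4,2)@(9, 5): e=[44,12,16] → #
    (5,2)@(11, 5): e=[58,6,8] → #
    (6,2)@(13, 5): e=[72,0,0] → ·  [on edge]
    (1,3)@(3, 7): e=[8,48,16] → #
    (3,3)@(7, 7): e=[36,36,0] → ·  [on edge]
    (4,3)@(9, 7): e=[50,30,-8] → ·
    (5,3)@(11, 7): e=[64,24,-16] → ·
    (0,4)@(1, 9): e=[0,72,0] → ·  [on edge]
  covered (8 px):
    · · · · · · · · ·
    · · # · · · · · ·
    · # # # # # · · ·
    · # # · · · · · ·
    · · · · · · · · ·
    · · · · · · · · ·
    · · · · · · · · ·
    · · · · · · · · ·
T4:
  2·area = 240  (B↔C swapped to make it positive)
  edge (18, 2)→(2, 16): d=(-16,14) right/bottom  bias=-1
  edge (2, 16)→(2, 1): d=(0,-15) top-left  bias=+0
  edge (2, 1)→(18, 2): d=(16,1) right/bottom  bias=-1
    (1,1)@(3, 3): e=[194,15,31] → #
    (2,1)@(5, 3): e=[166,45,29] → #
    (3,1)@(7, 3): e=[138,75,27] → #
    (4,1)@(9, 3): e=[110,105,25] → #
    (5,1)@(11, 3): e=[82,135,23] → #
    (6,1)@(13, 3): e=[54,165,21] → #
    (7,1)@(15, 3): e=[26,195,19] → #
    (8,1)@(17, 3): e=[-2,225,17] → ·
    (1,2)@(3, 5): e=[162,15,63] → #
    (7,2)@(15, 5): e=[-6,195,51] → ·
    (1,3)@(3, 7): e=[130,15,95] → #
    (6,3)@(13, 7): e=[-10,165,85] → ·
  covered (28 px):
    · · · · · · · · ·
    · # # # # # # # ·
    · # # # # # # · ·
    · # # # # # · · ·
    · # # # # · · · ·
    · # # # · · · · ·
    · # # · · · · · ·
    · # · · · · · · ·

Final: "outside"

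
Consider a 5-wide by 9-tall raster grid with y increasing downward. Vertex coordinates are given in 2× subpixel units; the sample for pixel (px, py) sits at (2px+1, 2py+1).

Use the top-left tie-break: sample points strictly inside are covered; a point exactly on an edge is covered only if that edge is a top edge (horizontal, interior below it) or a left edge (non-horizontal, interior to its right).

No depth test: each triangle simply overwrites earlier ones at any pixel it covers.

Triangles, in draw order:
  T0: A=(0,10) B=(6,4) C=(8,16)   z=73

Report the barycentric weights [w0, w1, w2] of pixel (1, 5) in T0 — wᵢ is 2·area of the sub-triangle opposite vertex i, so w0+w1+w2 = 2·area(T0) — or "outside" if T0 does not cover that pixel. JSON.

T0:
  2·area = 84
  edge (0, 10)→(6, 4): d=(6,-6) top-left  bias=+0
  edge (6, 4)→(8, 16): d=(2,12) right/bottom  bias=-1
  edge (8, 16)→(0, 10): d=(-8,-6) top-left  bias=+0
    (4,0)@(9, 1): e=[0,-42,126] → ·  [on edge]
    (3,1)@(7, 3): e=[0,-14,98] → ·  [on edge]
    (2,2)@(5, 5): e=[0,14,70] → #  [on edge]
    (3,2)@(7, 5): e=[12,-10,82] → ·
    (1,3)@(3, 7): e=[0,42,42] → #  [on edge]
    (3,3)@(7, 7): e=[24,-6,66] → ·
    (0,4)@(1, 9): e=[0,70,14] → #  [on edge]
    (3,4)@(7, 9): e=[36,-2,50] → ·
    (0,5)@(1, 11): e=[12,74,-2] → ·
    (1,5)@(3, 11): e=[24,50,10] → #
    (3,5)@(7, 11): e=[48,2,34] → #
    (4,5)@(9, 11): e=[60,-22,46] → ·
  covered (12 px):
    · · · · ·
    · · · · ·
    · · # · ·
    · # # · ·
    # # # · ·
    · # # # ·
    · · # # ·
    · · · # ·
    · · · · ·

Result: [50,10,24]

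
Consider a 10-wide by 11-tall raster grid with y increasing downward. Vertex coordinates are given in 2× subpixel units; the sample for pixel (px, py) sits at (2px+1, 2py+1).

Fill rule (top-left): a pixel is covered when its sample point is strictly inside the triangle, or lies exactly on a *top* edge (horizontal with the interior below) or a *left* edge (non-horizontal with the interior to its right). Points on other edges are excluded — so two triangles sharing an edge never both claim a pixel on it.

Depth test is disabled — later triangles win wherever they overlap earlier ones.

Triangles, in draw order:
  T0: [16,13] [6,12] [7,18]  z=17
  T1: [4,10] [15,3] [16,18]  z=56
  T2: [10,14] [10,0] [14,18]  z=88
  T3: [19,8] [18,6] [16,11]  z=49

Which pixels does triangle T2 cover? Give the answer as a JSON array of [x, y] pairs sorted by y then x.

T0:
  2·area = 59  (B↔C swapped to make it positive)
  edge (16, 13)→(7, 18): d=(-9,5) right/bottom  bias=-1
  edge (7, 18)→(6, 12): d=(-1,-6) top-left  bias=+0
  edge (6, 12)→(16, 13): d=(10,1) right/bottom  bias=-1
    (3,6)@(7, 13): e=[45,5,9] → X
    (4,6)@(9, 13): e=[35,17,7] → X
    (5,6)@(11, 13): e=[25,29,5] → X
    (6,6)@(13, 13): e=[15,41,3] → X
    (7,6)@(15, 13): e=[5,53,1] → X
    (8,6)@(17, 13): e=[-5,65,-1] → .
    (3,7)@(7, 15): e=[27,3,29] → X
    (6,7)@(13, 15): e=[-3,39,23] → .
    (7,7)@(15, 15): e=[-13,51,21] → .
    (3,8)@(7, 17): e=[9,1,49] → X
    (4,8)@(9, 17): e=[-1,13,47] → .
    (5,8)@(11, 17): e=[-11,25,45] → .
  covered (9 px):
    . . . . . . . . . .
    . . . . . . . . . .
    . . . . . . . . . .
    . . . . . . . . . .
    . . . . . . . . . .
    . . . . . . . . . .
    . . . X X X X X . .
    . . . X X X . . . .
    . . . X . . . . . .
    . . . . . . . . . .
    . . . . . . . . . .
T1:
  2·area = 172
  edge (4, 10)→(15, 3): d=(11,-7) top-left  bias=+0
  edge (15, 3)→(16, 18): d=(1,15) right/bottom  bias=-1
  edge (16, 18)→(4, 10): d=(-12,-8) top-left  bias=+0
    (7,1)@(15, 3): e=[0,0,172] → .  [on edge]
    (6,2)@(13, 5): e=[8,32,132] → X
    (7,2)@(15, 5): e=[22,2,148] → X
    (8,2)@(17, 5): e=[36,-28,164] → .
    (4,3)@(9, 7): e=[2,94,76] → X
    (5,3)@(11, 7): e=[16,64,92] → X
    (8,3)@(17, 7): e=[58,-26,140] → .
    (3,4)@(7, 9): e=[10,126,36] → X
    (8,4)@(17, 9): e=[80,-24,116] → .
    (3,5)@(7, 11): e=[32,128,12] → X
    (8,5)@(17, 11): e=[102,-22,92] → .
    (3,6)@(7, 13): e=[54,130,-12] → .
  covered (23 px):
    . . . . . . . . . .
    . . . . . . . . . .
    . . . . . . X X . .
    . . . . X X X X . .
    . . . X X X X X . .
    . . . X X X X X . .
    . . . . X X X X . .
    . . . . . . X X . .
    . . . . . . . X . .
    . . . . . . . . . .
    . . . . . . . . . .
T2:
  2·area = 56
  edge (10, 14)→(10, 0): d=(0,-14) top-left  bias=+0
  edge (10, 0)→(14, 18): d=(4,18) right/bottom  bias=-1
  edge (14, 18)→(10, 14): d=(-4,-4) top-left  bias=+0
    (0,2)@(1, 5): e=[-126,182,0] → .  [on edge]
    (5,2)@(11, 5): e=[14,2,40] → X
    (6,2)@(13, 5): e=[42,-34,48] → .
    (1,3)@(3, 7): e=[-98,154,0] → .  [on edge]
    (5,3)@(11, 7): e=[14,10,32] → X
    (6,3)@(13, 7): e=[42,-26,40] → .
    (2,4)@(5, 9): e=[-70,126,0] → .  [on edge]
    (5,4)@(11, 9): e=[14,18,24] → X
    (6,4)@(13, 9): e=[42,-18,32] → .
    (3,5)@(7, 11): e=[-42,98,0] → .  [on edge]
    (5,5)@(11, 11): e=[14,26,16] → X
    (6,5)@(13, 11): e=[42,-10,24] → .
    (4,6)@(9, 13): e=[-14,70,0] → .  [on edge]
    (5,7)@(11, 15): e=[14,42,0] → X  [on edge]
    (6,8)@(13, 17): e=[42,14,0] → X  [on edge]
    (7,9)@(15, 19): e=[70,-14,0] → .  [on edge]
    (8,10)@(17, 21): e=[98,-42,0] → .  [on edge]
  covered (8 px):
    . . . . . . . . . .
    . . . . . . . . . .
    . . . . . X . . . .
    . . . . . X . . . .
    . . . . . X . . . .
    . . . . . X . . . .
    . . . . . X . . . .
    . . . . . X X . . .
    . . . . . . X . . .
    . . . . . . . . . .
    . . . . . . . . . .
T3:
  2·area = 9  (B↔C swapped to make it positive)
  edge (19, 8)→(16, 11): d=(-3,3) right/bottom  bias=-1
  edge (16, 11)→(18, 6): d=(2,-5) top-left  bias=+0
  edge (18, 6)→(19, 8): d=(1,2) right/bottom  bias=-1
    (8,4)@(17, 9): e=[3,1,5] → X
    (9,4)@(19, 9): e=[-3,11,1] → .
    (8,5)@(17, 11): e=[-3,5,7] → .
  covered (1 px):
    . . . . . . . . . .
    . . . . . . . . . .
    . . . . . . . . . .
    . . . . . . . . . .
    . . . . . . . . X .
    . . . . . . . . . .
    . . . . . . . . . .
    . . . . . . . . . .
    . . . . . . . . . .
    . . . . . . . . . .
    . . . . . . . . . .

Final: [[5,2],[5,3],[5,4],[5,5],[5,6],[5,7],[6,7],[6,8]]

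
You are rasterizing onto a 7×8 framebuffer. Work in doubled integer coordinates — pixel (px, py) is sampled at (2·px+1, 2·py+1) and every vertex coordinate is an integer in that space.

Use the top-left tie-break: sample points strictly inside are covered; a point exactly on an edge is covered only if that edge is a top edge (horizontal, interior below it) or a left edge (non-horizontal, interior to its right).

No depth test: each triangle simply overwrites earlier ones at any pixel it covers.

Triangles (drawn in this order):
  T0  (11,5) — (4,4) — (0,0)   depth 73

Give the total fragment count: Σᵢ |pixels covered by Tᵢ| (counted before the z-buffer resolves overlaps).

T0:
  2·area = 24
  edge (11, 5)→(4, 4): d=(-7,-1) top-left  bias=+0
  edge (4, 4)→(0, 0): d=(-4,-4) top-left  bias=+0
  edge (0, 0)→(11, 5): d=(11,5) right/bottom  bias=-1
    (0,0)@(1, 1): e=[18,0,6] → #  [on edge]
    (1,0)@(3, 1): e=[20,8,-4] → ·
    (0,1)@(1, 3): e=[4,-8,28] → ·
    (1,1)@(3, 3): e=[6,0,18] → #  [on edge]
    (2,1)@(5, 3): e=[8,8,8] → #
    (3,1)@(7, 3): e=[10,16,-2] → ·
    (1,2)@(3, 5): e=[-8,-8,40] → ·
    (2,2)@(5, 5): e=[-6,0,30] → ·  [on edge]
    (5,2)@(11, 5): e=[0,24,0] → ·  [on edge]
    (3,3)@(7, 7): e=[-18,0,42] → ·  [on edge]
    (4,4)@(9, 9): e=[-30,0,54] → ·  [on edge]
    (5,5)@(11, 11): e=[-42,0,66] → ·  [on edge]
    (6,6)@(13, 13): e=[-54,0,78] → ·  [on edge]
  covered (3 px):
    # · · · · · ·
    · # # · · · ·
    · · · · · · ·
    · · · · · · ·
    · · · · · · ·
    · · · · · · ·
    · · · · · · ·
    · · · · · · ·

Final: 3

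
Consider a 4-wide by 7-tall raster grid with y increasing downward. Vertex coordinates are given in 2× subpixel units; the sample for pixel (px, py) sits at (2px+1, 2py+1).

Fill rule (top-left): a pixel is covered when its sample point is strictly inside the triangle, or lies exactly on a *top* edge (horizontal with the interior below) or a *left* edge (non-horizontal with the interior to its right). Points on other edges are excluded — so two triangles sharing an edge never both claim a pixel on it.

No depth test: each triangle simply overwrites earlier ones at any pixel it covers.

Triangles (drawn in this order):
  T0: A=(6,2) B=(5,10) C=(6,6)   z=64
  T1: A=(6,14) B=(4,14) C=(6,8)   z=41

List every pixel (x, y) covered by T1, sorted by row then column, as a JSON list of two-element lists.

T0:
  2·area = 4  (B↔C swapped to make it positive)
  edge (6, 2)→(6, 6): d=(0,4) right/bottom  bias=-1
  edge (6, 6)→(5, 10): d=(-1,4) right/bottom  bias=-1
  edge (5, 10)→(6, 2): d=(1,-8) top-left  bias=+0
  covered (0 px):
    . . . .
    . . . .
    . . . .
    . . . .
    . . . .
    . . . .
    . . . .
T1:
  2·area = 12
  edge (6, 14)→(4, 14): d=(-2,0) right/bottom  bias=-1
  edge (4, 14)→(6, 8): d=(2,-6) top-left  bias=+0
  edge (6, 8)→(6, 14): d=(0,6) right/bottom  bias=-1
    (3,2)@(7, 5): e=[18,0,-6] → .  [on edge]
    (2,5)@(5, 11): e=[6,0,6] → X  [on edge]
    (3,5)@(7, 11): e=[6,12,-6] → .
    (2,6)@(5, 13): e=[2,4,6] → X
    (3,6)@(7, 13): e=[2,16,-6] → .
  covered (2 px):
    . . . .
    . . . .
    . . . .
    . . . .
    . . . .
    . . X .
    . . X .

Final: [[2,5],[2,6]]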